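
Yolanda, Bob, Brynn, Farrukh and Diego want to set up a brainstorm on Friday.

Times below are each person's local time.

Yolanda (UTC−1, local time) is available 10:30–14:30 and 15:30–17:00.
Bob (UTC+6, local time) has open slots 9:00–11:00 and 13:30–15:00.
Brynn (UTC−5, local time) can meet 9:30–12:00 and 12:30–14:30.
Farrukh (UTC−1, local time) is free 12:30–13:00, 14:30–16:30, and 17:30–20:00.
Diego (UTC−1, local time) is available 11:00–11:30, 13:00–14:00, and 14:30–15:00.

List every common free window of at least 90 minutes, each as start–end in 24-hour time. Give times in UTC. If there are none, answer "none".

none

Yolanda → UTC: 11:30–15:30, 16:30–18:00.
Bob → UTC: 03:00–05:00, 07:30–09:00.
Brynn → UTC: 14:30–17:00, 17:30–19:30.
Farrukh → UTC: 13:30–14:00, 15:30–17:30, 18:30–21:00.
Diego → UTC: 12:00–12:30, 14:00–15:00, 15:30–16:00.
Yolanda ∩ Bob: (none).
Yolanda ∩ Bob ∩ Brynn: (none).
Yolanda ∩ Bob ∩ Brynn ∩ Farrukh: (none).
Yolanda ∩ Bob ∩ Brynn ∩ Farrukh ∩ Diego: (none).
Windows ≥ 90 min: (none).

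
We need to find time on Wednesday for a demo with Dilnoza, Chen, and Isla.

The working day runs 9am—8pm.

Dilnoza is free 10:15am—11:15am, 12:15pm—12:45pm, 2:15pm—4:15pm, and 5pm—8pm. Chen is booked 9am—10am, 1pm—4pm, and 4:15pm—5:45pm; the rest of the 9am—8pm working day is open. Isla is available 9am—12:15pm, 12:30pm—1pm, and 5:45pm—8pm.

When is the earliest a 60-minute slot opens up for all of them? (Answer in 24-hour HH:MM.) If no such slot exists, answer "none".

10:15

Chen free within 09:00–20:00: 10:00–13:00, 16:00–16:15, 17:45–20:00.
Dilnoza ∩ Chen: 10:15–11:15, 12:15–12:45, 16:00–16:15, 17:45–20:00.
Dilnoza ∩ Chen ∩ Isla: 10:15–11:15, 12:30–12:45, 17:45–20:00.
Windows ≥ 60 min: 10:15–11:15, 17:45–20:00.
Earliest such window starts at 10:15.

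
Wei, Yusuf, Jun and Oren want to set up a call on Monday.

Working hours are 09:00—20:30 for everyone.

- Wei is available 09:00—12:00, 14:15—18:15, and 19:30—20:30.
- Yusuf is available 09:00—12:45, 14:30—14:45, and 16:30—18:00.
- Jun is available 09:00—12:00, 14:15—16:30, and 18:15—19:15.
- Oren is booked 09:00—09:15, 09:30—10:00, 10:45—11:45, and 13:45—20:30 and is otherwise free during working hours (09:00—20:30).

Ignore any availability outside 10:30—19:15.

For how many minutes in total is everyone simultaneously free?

Oren free within 09:00–20:30: 09:15–09:30, 10:00–10:45, 11:45–13:45.
Wei ∩ Yusuf: 09:00–12:00, 14:30–14:45, 16:30–18:00.
Wei ∩ Yusuf ∩ Jun: 09:00–12:00, 14:30–14:45.
Wei ∩ Yusuf ∩ Jun ∩ Oren: 09:15–09:30, 10:00–10:45, 11:45–12:00.
Restricted to 10:30–19:15: 10:30–10:45, 11:45–12:00.
Total common minutes: 15 + 15 = 30.

30 minutes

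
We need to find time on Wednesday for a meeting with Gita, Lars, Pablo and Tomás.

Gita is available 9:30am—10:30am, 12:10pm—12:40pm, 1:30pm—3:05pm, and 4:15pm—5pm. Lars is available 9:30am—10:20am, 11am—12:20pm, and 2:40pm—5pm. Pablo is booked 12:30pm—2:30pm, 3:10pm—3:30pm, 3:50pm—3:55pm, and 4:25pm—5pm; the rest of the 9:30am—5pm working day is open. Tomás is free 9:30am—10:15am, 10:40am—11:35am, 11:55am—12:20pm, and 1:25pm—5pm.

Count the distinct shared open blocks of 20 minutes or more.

2

Pablo free within 09:30–17:00: 09:30–12:30, 14:30–15:10, 15:30–15:50, 15:55–16:25.
Gita ∩ Lars: 09:30–10:20, 12:10–12:20, 14:40–15:05, 16:15–17:00.
Gita ∩ Lars ∩ Pablo: 09:30–10:20, 12:10–12:20, 14:40–15:05, 16:15–16:25.
Gita ∩ Lars ∩ Pablo ∩ Tomás: 09:30–10:15, 12:10–12:20, 14:40–15:05, 16:15–16:25.
Windows ≥ 20 min: 09:30–10:15, 14:40–15:05.
That's 2 windows.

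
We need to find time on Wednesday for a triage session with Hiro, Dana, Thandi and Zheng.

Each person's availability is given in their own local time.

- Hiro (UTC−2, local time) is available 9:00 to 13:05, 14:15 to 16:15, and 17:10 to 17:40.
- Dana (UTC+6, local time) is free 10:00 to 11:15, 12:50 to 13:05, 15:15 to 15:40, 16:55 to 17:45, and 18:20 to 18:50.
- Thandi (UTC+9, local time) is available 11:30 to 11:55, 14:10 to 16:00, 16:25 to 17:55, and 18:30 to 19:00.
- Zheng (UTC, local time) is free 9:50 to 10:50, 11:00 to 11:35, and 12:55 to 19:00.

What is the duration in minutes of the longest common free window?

0 minutes

Hiro → UTC: 11:00–15:05, 16:15–18:15, 19:10–19:40.
Dana → UTC: 04:00–05:15, 06:50–07:05, 09:15–09:40, 10:55–11:45, 12:20–12:50.
Thandi → UTC: 02:30–02:55, 05:10–07:00, 07:25–08:55, 09:30–10:00.
Zheng → UTC: 09:50–10:50, 11:00–11:35, 12:55–19:00.
Hiro ∩ Dana: 11:00–11:45, 12:20–12:50.
Hiro ∩ Dana ∩ Thandi: (none).
Hiro ∩ Dana ∩ Thandi ∩ Zheng: (none).
No common window.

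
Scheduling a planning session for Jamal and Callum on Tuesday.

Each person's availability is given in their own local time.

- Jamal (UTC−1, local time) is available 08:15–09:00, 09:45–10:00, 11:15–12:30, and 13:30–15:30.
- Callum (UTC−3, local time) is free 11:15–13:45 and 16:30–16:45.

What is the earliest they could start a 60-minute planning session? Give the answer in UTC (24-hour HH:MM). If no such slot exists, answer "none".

Jamal → UTC: 09:15–10:00, 10:45–11:00, 12:15–13:30, 14:30–16:30.
Callum → UTC: 14:15–16:45, 19:30–19:45.
Jamal ∩ Callum: 14:30–16:30.
Windows ≥ 60 min: 14:30–16:30.
Earliest such window starts at 14:30.

14:30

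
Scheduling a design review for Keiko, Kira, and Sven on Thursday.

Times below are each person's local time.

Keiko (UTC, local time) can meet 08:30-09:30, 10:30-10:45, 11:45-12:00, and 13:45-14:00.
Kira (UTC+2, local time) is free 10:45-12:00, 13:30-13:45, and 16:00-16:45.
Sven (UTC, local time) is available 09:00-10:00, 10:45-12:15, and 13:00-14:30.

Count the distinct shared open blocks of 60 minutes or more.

0

Keiko → UTC: 08:30–09:30, 10:30–10:45, 11:45–12:00, 13:45–14:00.
Kira → UTC: 08:45–10:00, 11:30–11:45, 14:00–14:45.
Sven → UTC: 09:00–10:00, 10:45–12:15, 13:00–14:30.
Keiko ∩ Kira: 08:45–09:30.
Keiko ∩ Kira ∩ Sven: 09:00–09:30.
Windows ≥ 60 min: (none).
That's 0 windows.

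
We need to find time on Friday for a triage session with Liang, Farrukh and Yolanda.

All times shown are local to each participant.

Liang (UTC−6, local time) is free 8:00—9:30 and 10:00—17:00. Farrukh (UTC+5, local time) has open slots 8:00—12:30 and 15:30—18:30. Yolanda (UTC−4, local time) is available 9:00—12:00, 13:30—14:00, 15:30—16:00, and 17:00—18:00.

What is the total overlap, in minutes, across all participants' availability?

0 minutes

Liang → UTC: 14:00–15:30, 16:00–23:00.
Farrukh → UTC: 03:00–07:30, 10:30–13:30.
Yolanda → UTC: 13:00–16:00, 17:30–18:00, 19:30–20:00, 21:00–22:00.
Liang ∩ Farrukh: (none).
Liang ∩ Farrukh ∩ Yolanda: (none).
Total common minutes: 0.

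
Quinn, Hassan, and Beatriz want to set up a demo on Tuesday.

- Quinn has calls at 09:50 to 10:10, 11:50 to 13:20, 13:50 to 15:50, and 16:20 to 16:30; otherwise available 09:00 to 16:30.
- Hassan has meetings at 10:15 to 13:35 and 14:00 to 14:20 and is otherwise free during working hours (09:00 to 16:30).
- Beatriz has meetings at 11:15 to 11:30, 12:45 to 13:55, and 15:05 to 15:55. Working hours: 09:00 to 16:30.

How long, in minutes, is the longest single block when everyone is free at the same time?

Quinn free within 09:00–16:30: 09:00–09:50, 10:10–11:50, 13:20–13:50, 15:50–16:20.
Hassan free within 09:00–16:30: 09:00–10:15, 13:35–14:00, 14:20–16:30.
Beatriz free within 09:00–16:30: 09:00–11:15, 11:30–12:45, 13:55–15:05, 15:55–16:30.
Quinn ∩ Hassan: 09:00–09:50, 10:10–10:15, 13:35–13:50, 15:50–16:20.
Quinn ∩ Hassan ∩ Beatriz: 09:00–09:50, 10:10–10:15, 15:55–16:20.
Common window lengths: 50, 5, 25 min; longest is 50.

50 minutes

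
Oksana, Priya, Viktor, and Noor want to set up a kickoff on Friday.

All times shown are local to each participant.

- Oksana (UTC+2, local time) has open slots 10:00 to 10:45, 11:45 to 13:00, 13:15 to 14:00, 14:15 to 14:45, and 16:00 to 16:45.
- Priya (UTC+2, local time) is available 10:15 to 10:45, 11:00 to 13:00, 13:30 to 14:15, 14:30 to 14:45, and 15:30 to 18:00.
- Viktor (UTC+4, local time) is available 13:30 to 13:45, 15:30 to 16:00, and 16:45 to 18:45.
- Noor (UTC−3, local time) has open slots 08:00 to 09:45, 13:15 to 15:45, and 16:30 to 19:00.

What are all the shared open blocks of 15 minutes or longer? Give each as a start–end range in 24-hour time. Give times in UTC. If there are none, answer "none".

11:30–12:00

Oksana → UTC: 08:00–08:45, 09:45–11:00, 11:15–12:00, 12:15–12:45, 14:00–14:45.
Priya → UTC: 08:15–08:45, 09:00–11:00, 11:30–12:15, 12:30–12:45, 13:30–16:00.
Viktor → UTC: 09:30–09:45, 11:30–12:00, 12:45–14:45.
Noor → UTC: 11:00–12:45, 16:15–18:45, 19:30–22:00.
Oksana ∩ Priya: 08:15–08:45, 09:45–11:00, 11:30–12:00, 12:30–12:45, 14:00–14:45.
Oksana ∩ Priya ∩ Viktor: 11:30–12:00, 14:00–14:45.
Oksana ∩ Priya ∩ Viktor ∩ Noor: 11:30–12:00.
Windows ≥ 15 min: 11:30–12:00.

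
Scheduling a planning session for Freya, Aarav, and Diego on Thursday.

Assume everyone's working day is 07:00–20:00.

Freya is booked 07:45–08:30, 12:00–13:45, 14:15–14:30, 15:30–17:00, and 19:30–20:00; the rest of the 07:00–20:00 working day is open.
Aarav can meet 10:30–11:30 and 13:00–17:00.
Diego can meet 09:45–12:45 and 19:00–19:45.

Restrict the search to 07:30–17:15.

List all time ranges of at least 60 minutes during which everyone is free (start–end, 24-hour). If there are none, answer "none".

10:30–11:30

Freya free within 07:00–20:00: 07:00–07:45, 08:30–12:00, 13:45–14:15, 14:30–15:30, 17:00–19:30.
Freya ∩ Aarav: 10:30–11:30, 13:45–14:15, 14:30–15:30.
Freya ∩ Aarav ∩ Diego: 10:30–11:30.
Restricted to 07:30–17:15: 10:30–11:30.
Windows ≥ 60 min: 10:30–11:30.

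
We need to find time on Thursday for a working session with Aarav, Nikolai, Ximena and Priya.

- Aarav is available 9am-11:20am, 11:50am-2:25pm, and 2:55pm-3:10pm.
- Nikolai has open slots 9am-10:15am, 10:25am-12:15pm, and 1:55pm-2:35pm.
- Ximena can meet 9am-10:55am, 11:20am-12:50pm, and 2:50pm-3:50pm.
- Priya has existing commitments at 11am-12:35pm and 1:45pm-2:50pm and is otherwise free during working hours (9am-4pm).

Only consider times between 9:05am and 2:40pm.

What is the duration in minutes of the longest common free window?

Priya free within 09:00–16:00: 09:00–11:00, 12:35–13:45, 14:50–16:00.
Aarav ∩ Nikolai: 09:00–10:15, 10:25–11:20, 11:50–12:15, 13:55–14:25.
Aarav ∩ Nikolai ∩ Ximena: 09:00–10:15, 10:25–10:55, 11:50–12:15.
Aarav ∩ Nikolai ∩ Ximena ∩ Priya: 09:00–10:15, 10:25–10:55.
Restricted to 09:05–14:40: 09:05–10:15, 10:25–10:55.
Common window lengths: 70, 30 min; longest is 70.

70 minutes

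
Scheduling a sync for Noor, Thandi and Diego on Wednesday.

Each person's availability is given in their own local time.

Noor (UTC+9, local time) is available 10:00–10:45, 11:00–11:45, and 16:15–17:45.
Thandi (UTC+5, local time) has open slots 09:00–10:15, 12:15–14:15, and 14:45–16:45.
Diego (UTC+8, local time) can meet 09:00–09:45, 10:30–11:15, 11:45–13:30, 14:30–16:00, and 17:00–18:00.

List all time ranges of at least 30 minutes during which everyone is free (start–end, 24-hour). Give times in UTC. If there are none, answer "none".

07:15–08:00

Noor → UTC: 01:00–01:45, 02:00–02:45, 07:15–08:45.
Thandi → UTC: 04:00–05:15, 07:15–09:15, 09:45–11:45.
Diego → UTC: 01:00–01:45, 02:30–03:15, 03:45–05:30, 06:30–08:00, 09:00–10:00.
Noor ∩ Thandi: 07:15–08:45.
Noor ∩ Thandi ∩ Diego: 07:15–08:00.
Windows ≥ 30 min: 07:15–08:00.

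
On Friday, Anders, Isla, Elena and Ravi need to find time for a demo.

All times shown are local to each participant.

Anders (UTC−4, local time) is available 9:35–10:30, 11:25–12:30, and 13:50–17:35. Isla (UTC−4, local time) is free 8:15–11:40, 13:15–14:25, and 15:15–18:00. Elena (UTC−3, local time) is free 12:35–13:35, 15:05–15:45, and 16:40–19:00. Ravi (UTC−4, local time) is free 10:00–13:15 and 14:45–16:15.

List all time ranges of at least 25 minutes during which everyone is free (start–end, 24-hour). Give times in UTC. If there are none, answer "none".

Anders → UTC: 13:35–14:30, 15:25–16:30, 17:50–21:35.
Isla → UTC: 12:15–15:40, 17:15–18:25, 19:15–22:00.
Elena → UTC: 15:35–16:35, 18:05–18:45, 19:40–22:00.
Ravi → UTC: 14:00–17:15, 18:45–20:15.
Anders ∩ Isla: 13:35–14:30, 15:25–15:40, 17:50–18:25, 19:15–21:35.
Anders ∩ Isla ∩ Elena: 15:35–15:40, 18:05–18:25, 19:40–21:35.
Anders ∩ Isla ∩ Elena ∩ Ravi: 15:35–15:40, 19:40–20:15.
Windows ≥ 25 min: 19:40–20:15.

19:40–20:15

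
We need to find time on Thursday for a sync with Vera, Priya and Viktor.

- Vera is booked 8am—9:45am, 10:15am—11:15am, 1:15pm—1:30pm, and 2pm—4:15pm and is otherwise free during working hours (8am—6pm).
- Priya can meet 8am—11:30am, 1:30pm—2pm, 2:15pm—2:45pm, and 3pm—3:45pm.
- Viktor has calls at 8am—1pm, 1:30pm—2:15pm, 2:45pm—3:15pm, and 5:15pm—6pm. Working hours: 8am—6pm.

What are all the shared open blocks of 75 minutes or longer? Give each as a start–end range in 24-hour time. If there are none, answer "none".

Vera free within 08:00–18:00: 09:45–10:15, 11:15–13:15, 13:30–14:00, 16:15–18:00.
Viktor free within 08:00–18:00: 13:00–13:30, 14:15–14:45, 15:15–17:15.
Vera ∩ Priya: 09:45–10:15, 11:15–11:30, 13:30–14:00.
Vera ∩ Priya ∩ Viktor: (none).
Windows ≥ 75 min: (none).

none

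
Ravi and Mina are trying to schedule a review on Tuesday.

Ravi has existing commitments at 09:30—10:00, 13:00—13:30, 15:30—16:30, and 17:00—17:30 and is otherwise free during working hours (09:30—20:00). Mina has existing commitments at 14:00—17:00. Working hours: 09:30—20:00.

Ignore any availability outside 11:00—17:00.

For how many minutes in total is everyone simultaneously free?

Ravi free within 09:30–20:00: 10:00–13:00, 13:30–15:30, 16:30–17:00, 17:30–20:00.
Mina free within 09:30–20:00: 09:30–14:00, 17:00–20:00.
Ravi ∩ Mina: 10:00–13:00, 13:30–14:00, 17:30–20:00.
Restricted to 11:00–17:00: 11:00–13:00, 13:30–14:00.
Total common minutes: 120 + 30 = 150.

150 minutes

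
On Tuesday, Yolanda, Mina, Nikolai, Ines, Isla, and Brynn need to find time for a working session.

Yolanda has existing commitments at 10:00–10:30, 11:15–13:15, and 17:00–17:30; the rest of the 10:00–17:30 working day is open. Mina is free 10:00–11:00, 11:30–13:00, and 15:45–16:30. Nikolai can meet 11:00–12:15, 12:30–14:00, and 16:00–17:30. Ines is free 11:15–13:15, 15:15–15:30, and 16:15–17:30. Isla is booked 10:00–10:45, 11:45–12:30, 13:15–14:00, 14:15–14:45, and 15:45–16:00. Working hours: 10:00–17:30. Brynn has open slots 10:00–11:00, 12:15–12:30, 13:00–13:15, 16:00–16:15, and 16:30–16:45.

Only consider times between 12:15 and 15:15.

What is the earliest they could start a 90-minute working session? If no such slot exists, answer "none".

Yolanda free within 10:00–17:30: 10:30–11:15, 13:15–17:00.
Isla free within 10:00–17:30: 10:45–11:45, 12:30–13:15, 14:00–14:15, 14:45–15:45, 16:00–17:30.
Yolanda ∩ Mina: 10:30–11:00, 15:45–16:30.
Yolanda ∩ Mina ∩ Nikolai: 16:00–16:30.
Yolanda ∩ Mina ∩ Nikolai ∩ Ines: 16:15–16:30.
Yolanda ∩ Mina ∩ Nikolai ∩ Ines ∩ Isla: 16:15–16:30.
Yolanda ∩ Mina ∩ Nikolai ∩ Ines ∩ Isla ∩ Brynn: (none).
Restricted to 12:15–15:15: (none).
Windows ≥ 90 min: (none).

none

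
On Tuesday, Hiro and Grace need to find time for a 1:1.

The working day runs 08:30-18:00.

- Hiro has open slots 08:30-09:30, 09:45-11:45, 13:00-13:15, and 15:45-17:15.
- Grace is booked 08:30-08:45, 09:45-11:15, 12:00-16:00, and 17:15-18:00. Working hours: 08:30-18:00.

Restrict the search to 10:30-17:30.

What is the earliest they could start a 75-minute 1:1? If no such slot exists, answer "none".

Grace free within 08:30–18:00: 08:45–09:45, 11:15–12:00, 16:00–17:15.
Hiro ∩ Grace: 08:45–09:30, 11:15–11:45, 16:00–17:15.
Restricted to 10:30–17:30: 11:15–11:45, 16:00–17:15.
Windows ≥ 75 min: 16:00–17:15.
Earliest such window starts at 16:00.

16:00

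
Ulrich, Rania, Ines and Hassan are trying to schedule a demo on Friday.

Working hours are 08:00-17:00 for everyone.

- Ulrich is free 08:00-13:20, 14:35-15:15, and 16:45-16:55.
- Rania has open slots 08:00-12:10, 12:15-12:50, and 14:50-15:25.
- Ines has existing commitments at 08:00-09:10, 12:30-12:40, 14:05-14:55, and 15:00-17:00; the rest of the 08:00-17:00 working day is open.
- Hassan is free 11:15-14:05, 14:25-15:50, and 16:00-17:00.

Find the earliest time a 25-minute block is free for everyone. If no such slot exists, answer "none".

Ines free within 08:00–17:00: 09:10–12:30, 12:40–14:05, 14:55–15:00.
Ulrich ∩ Rania: 08:00–12:10, 12:15–12:50, 14:50–15:15.
Ulrich ∩ Rania ∩ Ines: 09:10–12:10, 12:15–12:30, 12:40–12:50, 14:55–15:00.
Ulrich ∩ Rania ∩ Ines ∩ Hassan: 11:15–12:10, 12:15–12:30, 12:40–12:50, 14:55–15:00.
Windows ≥ 25 min: 11:15–12:10.
Earliest such window starts at 11:15.

11:15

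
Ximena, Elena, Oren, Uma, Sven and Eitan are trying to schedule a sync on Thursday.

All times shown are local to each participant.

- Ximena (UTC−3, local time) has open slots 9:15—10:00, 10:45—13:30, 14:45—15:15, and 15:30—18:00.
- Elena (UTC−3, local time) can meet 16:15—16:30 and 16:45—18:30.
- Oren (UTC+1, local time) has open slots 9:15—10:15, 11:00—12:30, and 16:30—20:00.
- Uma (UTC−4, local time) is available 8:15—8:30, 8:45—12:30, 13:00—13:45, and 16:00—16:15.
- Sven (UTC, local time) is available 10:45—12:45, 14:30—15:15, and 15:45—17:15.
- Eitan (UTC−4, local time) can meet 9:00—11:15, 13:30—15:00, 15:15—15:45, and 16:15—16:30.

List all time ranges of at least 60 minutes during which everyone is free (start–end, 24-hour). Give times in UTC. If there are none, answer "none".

none

Ximena → UTC: 12:15–13:00, 13:45–16:30, 17:45–18:15, 18:30–21:00.
Elena → UTC: 19:15–19:30, 19:45–21:30.
Oren → UTC: 08:15–09:15, 10:00–11:30, 15:30–19:00.
Uma → UTC: 12:15–12:30, 12:45–16:30, 17:00–17:45, 20:00–20:15.
Sven → UTC: 10:45–12:45, 14:30–15:15, 15:45–17:15.
Eitan → UTC: 13:00–15:15, 17:30–19:00, 19:15–19:45, 20:15–20:30.
Ximena ∩ Elena: 19:15–19:30, 19:45–21:00.
Ximena ∩ Elena ∩ Oren: (none).
Ximena ∩ Elena ∩ Oren ∩ Uma: (none).
Ximena ∩ Elena ∩ Oren ∩ Uma ∩ Sven: (none).
Ximena ∩ Elena ∩ Oren ∩ Uma ∩ Sven ∩ Eitan: (none).
Windows ≥ 60 min: (none).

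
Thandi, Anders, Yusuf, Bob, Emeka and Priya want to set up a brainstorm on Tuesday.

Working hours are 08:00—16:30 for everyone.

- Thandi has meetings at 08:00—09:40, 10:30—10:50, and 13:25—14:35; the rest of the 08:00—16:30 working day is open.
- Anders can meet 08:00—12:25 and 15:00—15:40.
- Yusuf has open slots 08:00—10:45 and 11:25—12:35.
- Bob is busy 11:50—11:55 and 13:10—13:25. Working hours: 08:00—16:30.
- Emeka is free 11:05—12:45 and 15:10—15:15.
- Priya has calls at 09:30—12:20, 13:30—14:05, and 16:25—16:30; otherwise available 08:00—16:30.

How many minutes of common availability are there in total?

Thandi free within 08:00–16:30: 09:40–10:30, 10:50–13:25, 14:35–16:30.
Bob free within 08:00–16:30: 08:00–11:50, 11:55–13:10, 13:25–16:30.
Priya free within 08:00–16:30: 08:00–09:30, 12:20–13:30, 14:05–16:25.
Thandi ∩ Anders: 09:40–10:30, 10:50–12:25, 15:00–15:40.
Thandi ∩ Anders ∩ Yusuf: 09:40–10:30, 11:25–12:25.
Thandi ∩ Anders ∩ Yusuf ∩ Bob: 09:40–10:30, 11:25–11:50, 11:55–12:25.
Thandi ∩ Anders ∩ Yusuf ∩ Bob ∩ Emeka: 11:25–11:50, 11:55–12:25.
Thandi ∩ Anders ∩ Yusuf ∩ Bob ∩ Emeka ∩ Priya: 12:20–12:25.
Total common minutes: 5.

5 minutes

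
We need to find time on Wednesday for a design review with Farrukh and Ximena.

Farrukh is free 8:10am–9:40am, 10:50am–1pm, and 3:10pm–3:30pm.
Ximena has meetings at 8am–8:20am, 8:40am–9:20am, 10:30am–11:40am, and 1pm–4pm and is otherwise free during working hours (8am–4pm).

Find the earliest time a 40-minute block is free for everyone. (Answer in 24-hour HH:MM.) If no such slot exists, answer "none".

11:40

Ximena free within 08:00–16:00: 08:20–08:40, 09:20–10:30, 11:40–13:00.
Farrukh ∩ Ximena: 08:20–08:40, 09:20–09:40, 11:40–13:00.
Windows ≥ 40 min: 11:40–13:00.
Earliest such window starts at 11:40.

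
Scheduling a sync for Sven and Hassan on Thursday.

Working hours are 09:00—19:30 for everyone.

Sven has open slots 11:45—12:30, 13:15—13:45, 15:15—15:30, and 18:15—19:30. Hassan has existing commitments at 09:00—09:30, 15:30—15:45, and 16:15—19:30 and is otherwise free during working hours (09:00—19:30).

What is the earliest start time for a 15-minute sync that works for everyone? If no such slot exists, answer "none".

Hassan free within 09:00–19:30: 09:30–15:30, 15:45–16:15.
Sven ∩ Hassan: 11:45–12:30, 13:15–13:45, 15:15–15:30.
Windows ≥ 15 min: 11:45–12:30, 13:15–13:45, 15:15–15:30.
Earliest such window starts at 11:45.

11:45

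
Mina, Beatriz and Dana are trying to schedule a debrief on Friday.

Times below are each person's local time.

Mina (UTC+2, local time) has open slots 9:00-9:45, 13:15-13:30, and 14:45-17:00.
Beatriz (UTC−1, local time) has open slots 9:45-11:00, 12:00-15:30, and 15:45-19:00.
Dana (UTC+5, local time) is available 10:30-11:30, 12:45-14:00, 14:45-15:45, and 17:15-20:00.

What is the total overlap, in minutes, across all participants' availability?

120 minutes

Mina → UTC: 07:00–07:45, 11:15–11:30, 12:45–15:00.
Beatriz → UTC: 10:45–12:00, 13:00–16:30, 16:45–20:00.
Dana → UTC: 05:30–06:30, 07:45–09:00, 09:45–10:45, 12:15–15:00.
Mina ∩ Beatriz: 11:15–11:30, 13:00–15:00.
Mina ∩ Beatriz ∩ Dana: 13:00–15:00.
Total common minutes: 120.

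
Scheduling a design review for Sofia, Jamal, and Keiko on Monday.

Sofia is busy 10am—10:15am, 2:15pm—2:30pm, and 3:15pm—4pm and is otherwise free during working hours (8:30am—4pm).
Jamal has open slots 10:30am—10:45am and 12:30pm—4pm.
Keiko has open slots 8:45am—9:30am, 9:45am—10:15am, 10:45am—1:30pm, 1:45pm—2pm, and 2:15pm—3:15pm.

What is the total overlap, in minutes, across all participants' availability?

Sofia free within 08:30–16:00: 08:30–10:00, 10:15–14:15, 14:30–15:15.
Sofia ∩ Jamal: 10:30–10:45, 12:30–14:15, 14:30–15:15.
Sofia ∩ Jamal ∩ Keiko: 12:30–13:30, 13:45–14:00, 14:30–15:15.
Total common minutes: 60 + 15 + 45 = 120.

120 minutes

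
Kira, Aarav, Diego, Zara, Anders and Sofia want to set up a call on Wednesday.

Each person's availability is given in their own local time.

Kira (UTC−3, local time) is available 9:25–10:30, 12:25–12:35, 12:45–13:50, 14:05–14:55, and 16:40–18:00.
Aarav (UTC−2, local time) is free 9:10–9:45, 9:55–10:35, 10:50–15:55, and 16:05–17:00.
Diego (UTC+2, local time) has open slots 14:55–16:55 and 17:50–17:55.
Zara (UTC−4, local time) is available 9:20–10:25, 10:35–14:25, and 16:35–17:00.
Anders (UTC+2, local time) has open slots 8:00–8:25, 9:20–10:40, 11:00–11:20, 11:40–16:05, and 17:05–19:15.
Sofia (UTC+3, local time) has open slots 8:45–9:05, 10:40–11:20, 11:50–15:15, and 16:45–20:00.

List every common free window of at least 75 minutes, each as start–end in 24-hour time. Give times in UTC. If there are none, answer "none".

Kira → UTC: 12:25–13:30, 15:25–15:35, 15:45–16:50, 17:05–17:55, 19:40–21:00.
Aarav → UTC: 11:10–11:45, 11:55–12:35, 12:50–17:55, 18:05–19:00.
Diego → UTC: 12:55–14:55, 15:50–15:55.
Zara → UTC: 13:20–14:25, 14:35–18:25, 20:35–21:00.
Anders → UTC: 06:00–06:25, 07:20–08:40, 09:00–09:20, 09:40–14:05, 15:05–17:15.
Sofia → UTC: 05:45–06:05, 07:40–08:20, 08:50–12:15, 13:45–17:00.
Kira ∩ Aarav: 12:25–12:35, 12:50–13:30, 15:25–15:35, 15:45–16:50, 17:05–17:55.
Kira ∩ Aarav ∩ Diego: 12:55–13:30, 15:50–15:55.
Kira ∩ Aarav ∩ Diego ∩ Zara: 13:20–13:30, 15:50–15:55.
Kira ∩ Aarav ∩ Diego ∩ Zara ∩ Anders: 13:20–13:30, 15:50–15:55.
Kira ∩ Aarav ∩ Diego ∩ Zara ∩ Anders ∩ Sofia: 15:50–15:55.
Windows ≥ 75 min: (none).

none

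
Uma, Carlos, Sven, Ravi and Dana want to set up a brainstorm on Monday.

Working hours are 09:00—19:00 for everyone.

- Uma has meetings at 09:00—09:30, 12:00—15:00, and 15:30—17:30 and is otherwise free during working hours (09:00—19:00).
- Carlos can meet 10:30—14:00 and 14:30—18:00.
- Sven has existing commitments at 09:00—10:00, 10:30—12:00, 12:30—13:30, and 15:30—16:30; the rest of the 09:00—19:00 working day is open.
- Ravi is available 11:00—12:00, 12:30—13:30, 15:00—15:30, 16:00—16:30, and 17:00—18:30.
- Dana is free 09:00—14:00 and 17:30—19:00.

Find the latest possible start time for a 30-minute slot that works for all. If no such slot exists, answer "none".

17:30

Uma free within 09:00–19:00: 09:30–12:00, 15:00–15:30, 17:30–19:00.
Sven free within 09:00–19:00: 10:00–10:30, 12:00–12:30, 13:30–15:30, 16:30–19:00.
Uma ∩ Carlos: 10:30–12:00, 15:00–15:30, 17:30–18:00.
Uma ∩ Carlos ∩ Sven: 15:00–15:30, 17:30–18:00.
Uma ∩ Carlos ∩ Sven ∩ Ravi: 15:00–15:30, 17:30–18:00.
Uma ∩ Carlos ∩ Sven ∩ Ravi ∩ Dana: 17:30–18:00.
Windows ≥ 30 min: 17:30–18:00.
Latest start in the last window 17:30–18:00 is 18:00 − 30 min = 17:30.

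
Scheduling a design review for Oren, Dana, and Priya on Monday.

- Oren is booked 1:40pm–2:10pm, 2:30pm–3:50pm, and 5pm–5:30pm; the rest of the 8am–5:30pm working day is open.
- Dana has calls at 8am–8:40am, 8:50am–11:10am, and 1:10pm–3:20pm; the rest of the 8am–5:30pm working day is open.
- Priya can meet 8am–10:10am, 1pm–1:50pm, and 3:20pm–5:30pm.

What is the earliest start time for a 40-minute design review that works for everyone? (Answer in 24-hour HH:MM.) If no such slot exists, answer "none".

Oren free within 08:00–17:30: 08:00–13:40, 14:10–14:30, 15:50–17:00.
Dana free within 08:00–17:30: 08:40–08:50, 11:10–13:10, 15:20–17:30.
Oren ∩ Dana: 08:40–08:50, 11:10–13:10, 15:50–17:00.
Oren ∩ Dana ∩ Priya: 08:40–08:50, 13:00–13:10, 15:50–17:00.
Windows ≥ 40 min: 15:50–17:00.
Earliest such window starts at 15:50.

15:50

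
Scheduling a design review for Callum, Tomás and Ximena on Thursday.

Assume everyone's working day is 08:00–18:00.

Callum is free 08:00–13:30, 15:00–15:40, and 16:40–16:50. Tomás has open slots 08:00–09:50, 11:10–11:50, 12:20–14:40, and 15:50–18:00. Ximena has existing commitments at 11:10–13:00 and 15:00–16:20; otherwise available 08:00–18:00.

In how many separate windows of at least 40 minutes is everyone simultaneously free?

1

Ximena free within 08:00–18:00: 08:00–11:10, 13:00–15:00, 16:20–18:00.
Callum ∩ Tomás: 08:00–09:50, 11:10–11:50, 12:20–13:30, 16:40–16:50.
Callum ∩ Tomás ∩ Ximena: 08:00–09:50, 13:00–13:30, 16:40–16:50.
Windows ≥ 40 min: 08:00–09:50.
That's 1 window.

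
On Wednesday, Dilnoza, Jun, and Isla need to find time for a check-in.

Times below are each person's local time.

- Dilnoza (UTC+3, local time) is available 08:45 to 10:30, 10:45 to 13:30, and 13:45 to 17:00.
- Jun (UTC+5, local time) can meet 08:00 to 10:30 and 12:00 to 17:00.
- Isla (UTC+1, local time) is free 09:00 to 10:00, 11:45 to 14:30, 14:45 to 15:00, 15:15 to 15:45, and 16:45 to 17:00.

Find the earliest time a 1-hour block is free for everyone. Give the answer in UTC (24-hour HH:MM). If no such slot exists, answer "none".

08:00

Dilnoza → UTC: 05:45–07:30, 07:45–10:30, 10:45–14:00.
Jun → UTC: 03:00–05:30, 07:00–12:00.
Isla → UTC: 08:00–09:00, 10:45–13:30, 13:45–14:00, 14:15–14:45, 15:45–16:00.
Dilnoza ∩ Jun: 07:00–07:30, 07:45–10:30, 10:45–12:00.
Dilnoza ∩ Jun ∩ Isla: 08:00–09:00, 10:45–12:00.
Windows ≥ 60 min: 08:00–09:00, 10:45–12:00.
Earliest such window starts at 08:00.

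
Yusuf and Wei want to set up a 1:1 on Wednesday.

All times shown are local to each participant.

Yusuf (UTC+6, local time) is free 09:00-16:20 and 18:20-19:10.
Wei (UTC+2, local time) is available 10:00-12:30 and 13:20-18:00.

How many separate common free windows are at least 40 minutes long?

Yusuf → UTC: 03:00–10:20, 12:20–13:10.
Wei → UTC: 08:00–10:30, 11:20–16:00.
Yusuf ∩ Wei: 08:00–10:20, 12:20–13:10.
Windows ≥ 40 min: 08:00–10:20, 12:20–13:10.
That's 2 windows.

2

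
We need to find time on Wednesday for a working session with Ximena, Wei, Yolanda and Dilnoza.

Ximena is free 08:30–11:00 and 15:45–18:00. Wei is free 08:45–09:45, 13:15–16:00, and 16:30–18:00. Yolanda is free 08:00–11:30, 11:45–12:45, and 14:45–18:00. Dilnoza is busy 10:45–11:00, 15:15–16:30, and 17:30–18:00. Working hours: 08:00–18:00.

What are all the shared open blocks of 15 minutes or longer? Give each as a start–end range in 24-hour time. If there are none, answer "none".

Dilnoza free within 08:00–18:00: 08:00–10:45, 11:00–15:15, 16:30–17:30.
Ximena ∩ Wei: 08:45–09:45, 15:45–16:00, 16:30–18:00.
Ximena ∩ Wei ∩ Yolanda: 08:45–09:45, 15:45–16:00, 16:30–18:00.
Ximena ∩ Wei ∩ Yolanda ∩ Dilnoza: 08:45–09:45, 16:30–17:30.
Windows ≥ 15 min: 08:45–09:45, 16:30–17:30.

08:45–09:45, 16:30–17:30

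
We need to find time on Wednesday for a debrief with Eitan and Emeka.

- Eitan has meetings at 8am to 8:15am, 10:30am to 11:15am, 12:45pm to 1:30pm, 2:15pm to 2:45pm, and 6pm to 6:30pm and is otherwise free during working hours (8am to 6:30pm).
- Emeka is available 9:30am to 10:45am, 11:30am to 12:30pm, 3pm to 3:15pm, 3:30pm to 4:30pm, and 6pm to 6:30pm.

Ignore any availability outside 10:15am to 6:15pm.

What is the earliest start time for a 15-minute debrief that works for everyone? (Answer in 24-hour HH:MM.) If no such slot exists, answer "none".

10:15

Eitan free within 08:00–18:30: 08:15–10:30, 11:15–12:45, 13:30–14:15, 14:45–18:00.
Eitan ∩ Emeka: 09:30–10:30, 11:30–12:30, 15:00–15:15, 15:30–16:30.
Restricted to 10:15–18:15: 10:15–10:30, 11:30–12:30, 15:00–15:15, 15:30–16:30.
Windows ≥ 15 min: 10:15–10:30, 11:30–12:30, 15:00–15:15, 15:30–16:30.
Earliest such window starts at 10:15.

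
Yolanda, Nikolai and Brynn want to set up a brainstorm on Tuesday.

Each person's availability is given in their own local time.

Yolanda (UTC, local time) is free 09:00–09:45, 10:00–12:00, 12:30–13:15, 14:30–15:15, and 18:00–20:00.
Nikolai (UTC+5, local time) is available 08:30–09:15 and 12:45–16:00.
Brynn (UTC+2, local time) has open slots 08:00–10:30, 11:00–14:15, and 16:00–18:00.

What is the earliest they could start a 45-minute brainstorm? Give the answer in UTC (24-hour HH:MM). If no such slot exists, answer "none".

Yolanda → UTC: 09:00–09:45, 10:00–12:00, 12:30–13:15, 14:30–15:15, 18:00–20:00.
Nikolai → UTC: 03:30–04:15, 07:45–11:00.
Brynn → UTC: 06:00–08:30, 09:00–12:15, 14:00–16:00.
Yolanda ∩ Nikolai: 09:00–09:45, 10:00–11:00.
Yolanda ∩ Nikolai ∩ Brynn: 09:00–09:45, 10:00–11:00.
Windows ≥ 45 min: 09:00–09:45, 10:00–11:00.
Earliest such window starts at 09:00.

09:00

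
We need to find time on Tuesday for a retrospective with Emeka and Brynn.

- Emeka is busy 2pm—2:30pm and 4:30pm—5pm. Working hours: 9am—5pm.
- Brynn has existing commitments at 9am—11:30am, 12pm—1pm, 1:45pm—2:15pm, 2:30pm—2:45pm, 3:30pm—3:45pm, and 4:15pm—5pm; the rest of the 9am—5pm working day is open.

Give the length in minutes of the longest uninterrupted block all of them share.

Emeka free within 09:00–17:00: 09:00–14:00, 14:30–16:30.
Brynn free within 09:00–17:00: 11:30–12:00, 13:00–13:45, 14:15–14:30, 14:45–15:30, 15:45–16:15.
Emeka ∩ Brynn: 11:30–12:00, 13:00–13:45, 14:45–15:30, 15:45–16:15.
Common window lengths: 30, 45, 45, 30 min; longest is 45.

45 minutes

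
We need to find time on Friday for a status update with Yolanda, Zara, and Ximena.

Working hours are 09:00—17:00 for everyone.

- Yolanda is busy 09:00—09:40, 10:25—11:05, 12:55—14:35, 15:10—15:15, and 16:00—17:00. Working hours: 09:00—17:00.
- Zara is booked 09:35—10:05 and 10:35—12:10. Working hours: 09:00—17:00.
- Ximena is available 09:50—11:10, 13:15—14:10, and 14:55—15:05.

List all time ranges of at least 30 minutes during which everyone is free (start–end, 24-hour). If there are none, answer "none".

none

Yolanda free within 09:00–17:00: 09:40–10:25, 11:05–12:55, 14:35–15:10, 15:15–16:00.
Zara free within 09:00–17:00: 09:00–09:35, 10:05–10:35, 12:10–17:00.
Yolanda ∩ Zara: 10:05–10:25, 12:10–12:55, 14:35–15:10, 15:15–16:00.
Yolanda ∩ Zara ∩ Ximena: 10:05–10:25, 14:55–15:05.
Windows ≥ 30 min: (none).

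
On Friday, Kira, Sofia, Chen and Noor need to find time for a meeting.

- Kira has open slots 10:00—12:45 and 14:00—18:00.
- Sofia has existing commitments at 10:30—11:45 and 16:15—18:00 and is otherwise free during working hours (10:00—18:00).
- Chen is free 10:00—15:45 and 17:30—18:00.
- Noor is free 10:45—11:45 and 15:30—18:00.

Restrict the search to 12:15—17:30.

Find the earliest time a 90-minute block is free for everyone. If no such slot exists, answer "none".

none

Sofia free within 10:00–18:00: 10:00–10:30, 11:45–16:15.
Kira ∩ Sofia: 10:00–10:30, 11:45–12:45, 14:00–16:15.
Kira ∩ Sofia ∩ Chen: 10:00–10:30, 11:45–12:45, 14:00–15:45.
Kira ∩ Sofia ∩ Chen ∩ Noor: 15:30–15:45.
Restricted to 12:15–17:30: 15:30–15:45.
Windows ≥ 90 min: (none).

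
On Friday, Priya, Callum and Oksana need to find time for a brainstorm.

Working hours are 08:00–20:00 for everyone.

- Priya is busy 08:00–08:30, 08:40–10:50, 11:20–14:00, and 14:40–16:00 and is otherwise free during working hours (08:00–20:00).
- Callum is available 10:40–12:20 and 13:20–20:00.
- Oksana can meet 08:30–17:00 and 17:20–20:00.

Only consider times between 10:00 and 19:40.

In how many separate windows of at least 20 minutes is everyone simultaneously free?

Priya free within 08:00–20:00: 08:30–08:40, 10:50–11:20, 14:00–14:40, 16:00–20:00.
Priya ∩ Callum: 10:50–11:20, 14:00–14:40, 16:00–20:00.
Priya ∩ Callum ∩ Oksana: 10:50–11:20, 14:00–14:40, 16:00–17:00, 17:20–20:00.
Restricted to 10:00–19:40: 10:50–11:20, 14:00–14:40, 16:00–17:00, 17:20–19:40.
Windows ≥ 20 min: 10:50–11:20, 14:00–14:40, 16:00–17:00, 17:20–19:40.
That's 4 windows.

4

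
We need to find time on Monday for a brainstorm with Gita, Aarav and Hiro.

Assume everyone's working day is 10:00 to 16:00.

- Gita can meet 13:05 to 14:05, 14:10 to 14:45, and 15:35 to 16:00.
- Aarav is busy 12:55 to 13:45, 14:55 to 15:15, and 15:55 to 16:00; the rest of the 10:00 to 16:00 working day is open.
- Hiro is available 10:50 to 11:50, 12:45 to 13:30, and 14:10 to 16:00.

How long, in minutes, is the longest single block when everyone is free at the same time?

35 minutes

Aarav free within 10:00–16:00: 10:00–12:55, 13:45–14:55, 15:15–15:55.
Gita ∩ Aarav: 13:45–14:05, 14:10–14:45, 15:35–15:55.
Gita ∩ Aarav ∩ Hiro: 14:10–14:45, 15:35–15:55.
Common window lengths: 35, 20 min; longest is 35.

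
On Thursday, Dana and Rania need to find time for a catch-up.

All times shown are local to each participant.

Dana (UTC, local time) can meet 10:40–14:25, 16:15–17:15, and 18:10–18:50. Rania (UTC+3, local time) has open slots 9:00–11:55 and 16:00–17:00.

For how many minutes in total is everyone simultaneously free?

Dana → UTC: 10:40–14:25, 16:15–17:15, 18:10–18:50.
Rania → UTC: 06:00–08:55, 13:00–14:00.
Dana ∩ Rania: 13:00–14:00.
Total common minutes: 60.

60 minutes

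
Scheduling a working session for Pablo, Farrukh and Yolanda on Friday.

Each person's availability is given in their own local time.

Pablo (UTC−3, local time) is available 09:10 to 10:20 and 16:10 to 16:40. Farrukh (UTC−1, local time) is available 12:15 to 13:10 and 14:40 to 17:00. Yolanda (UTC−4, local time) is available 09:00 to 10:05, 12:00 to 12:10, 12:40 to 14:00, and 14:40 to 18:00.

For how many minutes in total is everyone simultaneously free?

Pablo → UTC: 12:10–13:20, 19:10–19:40.
Farrukh → UTC: 13:15–14:10, 15:40–18:00.
Yolanda → UTC: 13:00–14:05, 16:00–16:10, 16:40–18:00, 18:40–22:00.
Pablo ∩ Farrukh: 13:15–13:20.
Pablo ∩ Farrukh ∩ Yolanda: 13:15–13:20.
Total common minutes: 5.

5 minutes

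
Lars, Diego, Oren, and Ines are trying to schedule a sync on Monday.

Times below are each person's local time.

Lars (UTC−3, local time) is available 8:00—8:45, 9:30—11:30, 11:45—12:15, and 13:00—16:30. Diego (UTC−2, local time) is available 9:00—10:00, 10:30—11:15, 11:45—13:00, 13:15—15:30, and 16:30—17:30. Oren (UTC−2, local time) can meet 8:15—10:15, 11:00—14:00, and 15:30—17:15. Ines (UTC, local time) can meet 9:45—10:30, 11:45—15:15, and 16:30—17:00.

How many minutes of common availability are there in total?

Lars → UTC: 11:00–11:45, 12:30–14:30, 14:45–15:15, 16:00–19:30.
Diego → UTC: 11:00–12:00, 12:30–13:15, 13:45–15:00, 15:15–17:30, 18:30–19:30.
Oren → UTC: 10:15–12:15, 13:00–16:00, 17:30–19:15.
Ines → UTC: 09:45–10:30, 11:45–15:15, 16:30–17:00.
Lars ∩ Diego: 11:00–11:45, 12:30–13:15, 13:45–14:30, 14:45–15:00, 16:00–17:30, 18:30–19:30.
Lars ∩ Diego ∩ Oren: 11:00–11:45, 13:00–13:15, 13:45–14:30, 14:45–15:00, 18:30–19:15.
Lars ∩ Diego ∩ Oren ∩ Ines: 13:00–13:15, 13:45–14:30, 14:45–15:00.
Total common minutes: 15 + 45 + 15 = 75.

75 minutes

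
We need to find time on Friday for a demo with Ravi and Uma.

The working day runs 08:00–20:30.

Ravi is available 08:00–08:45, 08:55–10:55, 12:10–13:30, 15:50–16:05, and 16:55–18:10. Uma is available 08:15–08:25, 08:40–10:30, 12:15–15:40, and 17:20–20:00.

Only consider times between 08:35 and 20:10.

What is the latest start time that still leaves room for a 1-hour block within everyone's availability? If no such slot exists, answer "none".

12:30

Ravi ∩ Uma: 08:15–08:25, 08:40–08:45, 08:55–10:30, 12:15–13:30, 17:20–18:10.
Restricted to 08:35–20:10: 08:40–08:45, 08:55–10:30, 12:15–13:30, 17:20–18:10.
Windows ≥ 60 min: 08:55–10:30, 12:15–13:30.
Latest start in the last window 12:15–13:30 is 13:30 − 60 min = 12:30.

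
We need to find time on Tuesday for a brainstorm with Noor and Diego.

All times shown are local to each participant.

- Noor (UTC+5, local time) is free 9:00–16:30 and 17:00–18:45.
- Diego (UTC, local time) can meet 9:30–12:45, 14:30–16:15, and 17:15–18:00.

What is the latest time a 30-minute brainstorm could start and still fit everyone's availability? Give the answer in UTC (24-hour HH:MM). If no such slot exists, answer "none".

Noor → UTC: 04:00–11:30, 12:00–13:45.
Diego → UTC: 09:30–12:45, 14:30–16:15, 17:15–18:00.
Noor ∩ Diego: 09:30–11:30, 12:00–12:45.
Windows ≥ 30 min: 09:30–11:30, 12:00–12:45.
Latest start in the last window 12:00–12:45 is 12:45 − 30 min = 12:15.

12:15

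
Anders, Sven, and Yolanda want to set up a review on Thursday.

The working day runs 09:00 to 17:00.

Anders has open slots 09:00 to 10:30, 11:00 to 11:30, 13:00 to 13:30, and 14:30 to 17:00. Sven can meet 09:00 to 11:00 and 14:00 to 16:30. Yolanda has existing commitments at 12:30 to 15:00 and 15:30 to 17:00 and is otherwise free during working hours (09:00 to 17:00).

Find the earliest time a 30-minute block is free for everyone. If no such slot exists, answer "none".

09:00

Yolanda free within 09:00–17:00: 09:00–12:30, 15:00–15:30.
Anders ∩ Sven: 09:00–10:30, 14:30–16:30.
Anders ∩ Sven ∩ Yolanda: 09:00–10:30, 15:00–15:30.
Windows ≥ 30 min: 09:00–10:30, 15:00–15:30.
Earliest such window starts at 09:00.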